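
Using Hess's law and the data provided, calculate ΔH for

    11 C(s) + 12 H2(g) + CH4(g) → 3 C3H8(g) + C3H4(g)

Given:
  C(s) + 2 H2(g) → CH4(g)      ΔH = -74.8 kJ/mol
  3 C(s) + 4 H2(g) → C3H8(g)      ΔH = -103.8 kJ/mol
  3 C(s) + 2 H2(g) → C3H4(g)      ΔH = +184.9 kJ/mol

equation 1 reversed: +74.8 kJ/mol
equation 2 × 3: (3)·(-103.8) = -311.4 kJ/mol
equation 3 as written: +184.9 kJ/mol
Since enthalpy is a state function, ΔH = (-1)·(-74.8) + (3)·(-103.8) + (1)·(+184.9) = -51.7 kJ/mol

ΔH = -51.7 kJ/mol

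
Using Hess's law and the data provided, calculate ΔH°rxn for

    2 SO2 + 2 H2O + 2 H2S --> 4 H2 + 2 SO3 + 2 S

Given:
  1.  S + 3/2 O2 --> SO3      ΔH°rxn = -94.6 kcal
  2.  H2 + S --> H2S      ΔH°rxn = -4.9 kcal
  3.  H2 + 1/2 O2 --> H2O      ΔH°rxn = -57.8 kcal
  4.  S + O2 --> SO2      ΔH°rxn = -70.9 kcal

ΔH°rxn = 78.0 kcal

eq. 1 × 2: (2)·(-94.6) = -189.2 kcal
eq. 2 reversed and × 2: (-2)·(-4.9) = +9.8 kcal
eq. 3 reversed and × 2: (-2)·(-57.8) = +115.6 kcal
eq. 4 reversed and × 2: (-2)·(-70.9) = +141.8 kcal
ΔH°rxn = (2)·(-94.6) + (-2)·(-4.9) + (-2)·(-57.8) + (-2)·(-70.9) = 78.0 kcal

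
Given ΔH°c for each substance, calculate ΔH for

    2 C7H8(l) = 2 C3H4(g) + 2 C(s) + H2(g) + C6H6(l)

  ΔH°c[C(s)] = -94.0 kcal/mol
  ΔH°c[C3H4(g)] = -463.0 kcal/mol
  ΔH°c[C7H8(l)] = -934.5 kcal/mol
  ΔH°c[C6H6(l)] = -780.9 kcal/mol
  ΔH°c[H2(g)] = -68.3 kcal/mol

ΔH = 94.2 kcal/mol

Using ΔH = Σ nΔHc°(reactants) − Σ nΔHc°(products):
= [2·(-934.5)] − [2·(-463.0) + 2·(-94.0) + 1·(-68.3) + 1·(-780.9)]
= 94.2 kcal/mol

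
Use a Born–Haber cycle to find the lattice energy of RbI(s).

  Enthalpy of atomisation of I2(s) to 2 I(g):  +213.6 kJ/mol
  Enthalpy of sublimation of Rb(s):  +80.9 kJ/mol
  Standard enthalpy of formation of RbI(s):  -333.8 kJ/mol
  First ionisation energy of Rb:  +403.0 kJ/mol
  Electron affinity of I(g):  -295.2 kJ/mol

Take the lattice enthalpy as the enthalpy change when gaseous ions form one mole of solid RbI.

ΔHf° = 1·ΔHsub + 1·(ΣIE) + 1/2·D(I2) + 1·EA + U
-333.8 = 1·(+80.9) + 1·(+403.0) + 1/2·(+213.6) + 1·(-295.2) + U
U = -333.8 − (+295.5) = -629.3 kJ/mol

U = -629.3 kJ/mol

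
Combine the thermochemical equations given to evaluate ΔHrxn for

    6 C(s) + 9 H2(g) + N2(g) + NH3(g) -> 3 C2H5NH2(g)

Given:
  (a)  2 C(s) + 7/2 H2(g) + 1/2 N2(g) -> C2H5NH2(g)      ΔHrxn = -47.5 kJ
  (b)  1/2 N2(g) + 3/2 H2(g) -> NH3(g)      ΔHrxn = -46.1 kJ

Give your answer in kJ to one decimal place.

(a) × 3 (×3 to match 3 C2H5NH2(g) in the target): (3)·(-47.5) = -142.5 kJ
(b) reversed (reverse to put NH3(g) on the reactant side): +46.1 kJ
ΔHrxn = (-142.5) + (+46.1) = -96.4 kJ

ΔHrxn = -96.4 kJ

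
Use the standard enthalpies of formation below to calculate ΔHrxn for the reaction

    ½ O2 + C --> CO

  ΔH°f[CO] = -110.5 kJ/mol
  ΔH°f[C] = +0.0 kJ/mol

ΔHrxn = -110.5 kJ/mol

Products: 1·(-110.5) = -110.5
Reactants: 1/2·(+0.0) + 1·(+0.0) = +0.0
ΔHrxn = (-110.5) − (+0.0) = -110.5 kJ/mol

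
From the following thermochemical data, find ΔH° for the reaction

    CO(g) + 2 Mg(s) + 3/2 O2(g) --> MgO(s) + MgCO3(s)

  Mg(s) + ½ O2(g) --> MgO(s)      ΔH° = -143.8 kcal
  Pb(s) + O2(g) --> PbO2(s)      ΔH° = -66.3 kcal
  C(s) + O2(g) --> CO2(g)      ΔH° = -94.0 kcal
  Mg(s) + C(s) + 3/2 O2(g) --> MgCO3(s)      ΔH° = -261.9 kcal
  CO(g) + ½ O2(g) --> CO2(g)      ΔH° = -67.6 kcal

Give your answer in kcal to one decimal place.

equation 1 as written: -143.8 kcal
equation 2: not needed.
equation 3 reversed: +94.0 kcal
equation 4 as written: -261.9 kcal
equation 5 as written: -67.6 kcal
Summing the manipulated equations, ΔH° = (-143.8) + (+94.0) + (-261.9) + (-67.6) = -379.3 kcal

ΔH° = -379.3 kcal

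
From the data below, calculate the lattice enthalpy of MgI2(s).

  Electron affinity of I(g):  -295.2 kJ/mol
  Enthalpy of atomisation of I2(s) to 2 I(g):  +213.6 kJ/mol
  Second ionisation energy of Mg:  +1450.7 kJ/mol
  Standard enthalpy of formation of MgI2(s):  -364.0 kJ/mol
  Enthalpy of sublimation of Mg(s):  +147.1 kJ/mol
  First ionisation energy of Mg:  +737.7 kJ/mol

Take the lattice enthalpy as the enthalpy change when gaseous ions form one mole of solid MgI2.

ΔHf° = 1·ΔHsub + 1·(ΣIE) + 1·D(I2) + 2·EA + U
-364.0 = 1·(+147.1) + 1·(+2188.4) + 1·(+213.6) + 2·(-295.2) + U
U = -364.0 − (+1958.7) = -2322.7 kJ/mol

U = -2322.7 kJ/mol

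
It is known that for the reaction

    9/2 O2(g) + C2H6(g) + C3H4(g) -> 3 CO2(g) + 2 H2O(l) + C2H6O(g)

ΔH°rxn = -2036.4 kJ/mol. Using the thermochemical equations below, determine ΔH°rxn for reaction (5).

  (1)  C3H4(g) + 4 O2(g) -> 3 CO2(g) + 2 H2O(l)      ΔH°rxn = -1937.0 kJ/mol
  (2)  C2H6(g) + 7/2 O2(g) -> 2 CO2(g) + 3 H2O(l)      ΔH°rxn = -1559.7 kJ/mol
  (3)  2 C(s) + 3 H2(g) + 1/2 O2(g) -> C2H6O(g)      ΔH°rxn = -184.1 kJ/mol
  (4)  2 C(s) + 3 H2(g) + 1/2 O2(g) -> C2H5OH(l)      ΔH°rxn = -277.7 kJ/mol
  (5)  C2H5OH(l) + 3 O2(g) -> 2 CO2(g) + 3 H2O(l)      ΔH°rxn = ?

(1) as written: -1937.0 kJ/mol
(2) as written: -1559.7 kJ/mol
(3) as written: -184.1 kJ/mol
(4) reversed: +277.7 kJ/mol
(5) reversed: contributes −x
-2036.4 = (-1937.0) + (-1559.7) + (-184.1) + (+277.7) − x
x = (-2036.4 − (-3403.1)) / (-1) = -1366.7 kJ/mol

ΔH°rxn = -1366.7 kJ/mol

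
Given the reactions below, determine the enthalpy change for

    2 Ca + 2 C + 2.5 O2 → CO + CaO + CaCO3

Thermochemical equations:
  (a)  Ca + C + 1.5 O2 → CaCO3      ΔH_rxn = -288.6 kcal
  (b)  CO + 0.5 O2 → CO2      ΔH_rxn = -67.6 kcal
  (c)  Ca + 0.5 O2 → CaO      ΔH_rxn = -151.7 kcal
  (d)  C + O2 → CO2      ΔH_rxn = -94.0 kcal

ΔH_rxn = -466.7 kcal

(a) as written (CaCO3 already on the product side): -288.6 kcal
(b) reversed (CO must end up as a product): +67.6 kcal
(c) as written (CaO already on the product side): -151.7 kcal
(d) as written: -94.0 kcal
Since enthalpy is a state function, ΔH_rxn = (-288.6) + (+67.6) + (-151.7) + (-94.0) = -466.7 kcal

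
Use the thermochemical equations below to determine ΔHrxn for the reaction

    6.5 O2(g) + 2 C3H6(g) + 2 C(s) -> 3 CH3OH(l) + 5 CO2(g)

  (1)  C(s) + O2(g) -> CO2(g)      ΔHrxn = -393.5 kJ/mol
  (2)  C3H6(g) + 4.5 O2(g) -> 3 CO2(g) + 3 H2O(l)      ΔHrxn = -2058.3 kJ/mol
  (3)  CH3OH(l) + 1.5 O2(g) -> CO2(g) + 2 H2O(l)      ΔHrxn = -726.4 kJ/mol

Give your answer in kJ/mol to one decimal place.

ΔHrxn = -2724.4 kJ/mol

(1) × 2: (2)·(-393.5) = -787.0 kJ/mol
(2) × 2: (2)·(-2058.3) = -4116.6 kJ/mol
(3) reversed and × 3: (-3)·(-726.4) = +2179.2 kJ/mol
Combining the equations, ΔHrxn = (2)·(-393.5) + (2)·(-2058.3) + (-3)·(-726.4) = -2724.4 kJ/mol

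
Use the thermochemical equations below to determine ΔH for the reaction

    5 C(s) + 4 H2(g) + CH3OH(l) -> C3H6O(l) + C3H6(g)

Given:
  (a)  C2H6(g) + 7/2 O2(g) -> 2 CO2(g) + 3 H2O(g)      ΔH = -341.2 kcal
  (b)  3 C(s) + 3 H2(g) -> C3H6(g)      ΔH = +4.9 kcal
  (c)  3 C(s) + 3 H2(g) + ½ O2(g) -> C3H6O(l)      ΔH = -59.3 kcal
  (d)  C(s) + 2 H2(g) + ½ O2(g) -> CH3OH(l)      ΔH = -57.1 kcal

ΔH = 2.7 kcal

(a): not needed (C2H6(g) appears nowhere else).
(b) as written (C3H6(g) already on the product side): +4.9 kcal
(c) as written (C3H6O(l) already on the product side): -59.3 kcal
(d) reversed (reverse to put CH3OH(l) on the reactant side): +57.1 kcal
ΔH = (+4.9) + (-59.3) + (+57.1) = 2.7 kcal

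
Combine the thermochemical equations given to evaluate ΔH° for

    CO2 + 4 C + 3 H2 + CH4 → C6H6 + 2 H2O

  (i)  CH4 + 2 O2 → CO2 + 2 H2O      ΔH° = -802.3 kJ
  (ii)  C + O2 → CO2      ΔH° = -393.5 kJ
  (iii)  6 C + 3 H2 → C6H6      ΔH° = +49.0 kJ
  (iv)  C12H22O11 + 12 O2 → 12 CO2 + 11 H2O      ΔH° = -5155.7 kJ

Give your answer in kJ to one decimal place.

ΔH° = 33.7 kJ

(i) as written: -802.3 kJ
(ii) reversed and × 2: (-2)·(-393.5) = +787.0 kJ
(iii) as written: +49.0 kJ
(iv): not needed.
Since enthalpy is a state function, ΔH° = (-802.3) + (+787.0) + (+49.0) = 33.7 kJ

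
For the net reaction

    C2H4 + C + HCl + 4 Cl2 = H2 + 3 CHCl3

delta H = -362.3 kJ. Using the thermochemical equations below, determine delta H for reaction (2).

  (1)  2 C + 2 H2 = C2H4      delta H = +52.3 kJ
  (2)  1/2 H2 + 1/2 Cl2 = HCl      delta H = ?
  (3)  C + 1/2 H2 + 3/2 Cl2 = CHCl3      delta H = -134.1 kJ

delta H = -92.3 kJ

(1) reversed (C2H4 must end up as a reactant): -52.3 kJ
(2) reversed (HCl must end up as a reactant): contributes −x
(3) × 3 (×3 to match 3 CHCl3 in the target): (3)·(-134.1) = -402.3 kJ
-362.3 = (-52.3) + (-402.3) − x
x = (-362.3 − (-454.6)) / (-1) = -92.3 kJ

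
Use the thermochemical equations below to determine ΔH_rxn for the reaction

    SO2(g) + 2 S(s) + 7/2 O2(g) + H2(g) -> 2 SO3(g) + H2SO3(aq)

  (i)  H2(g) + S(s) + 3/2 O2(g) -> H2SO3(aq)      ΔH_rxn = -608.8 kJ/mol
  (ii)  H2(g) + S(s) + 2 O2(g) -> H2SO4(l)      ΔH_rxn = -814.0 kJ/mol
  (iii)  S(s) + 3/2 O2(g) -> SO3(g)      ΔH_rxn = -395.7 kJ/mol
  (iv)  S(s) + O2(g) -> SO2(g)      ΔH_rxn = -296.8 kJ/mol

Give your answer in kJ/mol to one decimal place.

(i) as written (H2SO3(aq) already on the product side): -608.8 kJ/mol
(ii): not needed (H2SO4(l) appears nowhere else).
(iii) × 2 (scale by 2 for the 2 SO3(g)): (2)·(-395.7) = -791.4 kJ/mol
(iv) reversed (reverse to put SO2(g) on the reactant side): +296.8 kJ/mol
Since enthalpy is a state function, ΔH_rxn = (1)·(-608.8) + (2)·(-395.7) + (-1)·(-296.8) = -1103.4 kJ/mol

ΔH_rxn = -1103.4 kJ/mol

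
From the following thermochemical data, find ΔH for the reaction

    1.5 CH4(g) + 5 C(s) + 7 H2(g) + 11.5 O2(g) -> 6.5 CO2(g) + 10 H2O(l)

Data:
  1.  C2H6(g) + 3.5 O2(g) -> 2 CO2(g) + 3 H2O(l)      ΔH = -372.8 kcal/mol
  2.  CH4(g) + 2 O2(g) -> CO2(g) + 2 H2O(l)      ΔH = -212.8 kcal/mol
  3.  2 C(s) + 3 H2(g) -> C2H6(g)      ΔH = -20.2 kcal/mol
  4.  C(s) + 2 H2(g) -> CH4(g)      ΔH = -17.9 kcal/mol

ΔH = -1267.5 kcal/mol

eq. 1 × 3: (3)·(-372.8) = -1118.4 kcal/mol
eq. 2 × 1/2: (1/2)·(-212.8) = -106.4 kcal/mol
eq. 3 × 3: (3)·(-20.2) = -60.6 kcal/mol
eq. 4 reversed: +17.9 kcal/mol
ΔH = (3)·(-372.8) + (1/2)·(-212.8) + (3)·(-20.2) + (-1)·(-17.9) = -1267.5 kcal/mol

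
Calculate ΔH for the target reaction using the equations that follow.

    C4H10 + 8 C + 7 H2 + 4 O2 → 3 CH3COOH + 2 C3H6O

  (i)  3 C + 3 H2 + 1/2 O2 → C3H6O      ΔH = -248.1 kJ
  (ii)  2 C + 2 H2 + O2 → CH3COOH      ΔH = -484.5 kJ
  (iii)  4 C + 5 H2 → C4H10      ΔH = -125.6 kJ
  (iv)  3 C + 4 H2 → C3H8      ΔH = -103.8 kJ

ΔH = -1824.1 kJ

(i) × 2 (×2 to match 2 C3H6O in the target): (2)·(-248.1) = -496.2 kJ
(ii) × 3 (scale by 3 for the 3 CH3COOH): (3)·(-484.5) = -1453.5 kJ
(iii) reversed (C4H10 must end up as a reactant): +125.6 kJ
(iv): not needed (C3H8 appears nowhere else).
Combining the equations, ΔH = (2)·(-248.1) + (3)·(-484.5) + (-1)·(-125.6) = -1824.1 kJ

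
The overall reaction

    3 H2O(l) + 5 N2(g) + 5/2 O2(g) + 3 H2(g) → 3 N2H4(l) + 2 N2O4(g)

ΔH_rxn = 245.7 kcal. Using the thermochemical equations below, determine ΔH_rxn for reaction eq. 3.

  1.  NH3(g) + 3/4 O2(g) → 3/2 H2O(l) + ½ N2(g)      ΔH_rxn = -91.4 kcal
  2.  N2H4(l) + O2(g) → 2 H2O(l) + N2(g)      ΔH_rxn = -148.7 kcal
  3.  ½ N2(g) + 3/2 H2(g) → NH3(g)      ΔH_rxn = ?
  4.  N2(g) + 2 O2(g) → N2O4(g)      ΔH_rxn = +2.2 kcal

ΔH_rxn = -11.0 kcal

eq. 1 × 2: (2)·(-91.4) = -182.8 kcal
eq. 2 reversed and × 3: (-3)·(-148.7) = +446.1 kcal
eq. 3 × 2: contributes 2·x
eq. 4 × 2: (2)·(+2.2) = +4.4 kcal
+245.7 = (-182.8) + (+446.1) + (+4.4) + 2·x
x = (+245.7 − (+267.7)) / (2) = -11.0 kcal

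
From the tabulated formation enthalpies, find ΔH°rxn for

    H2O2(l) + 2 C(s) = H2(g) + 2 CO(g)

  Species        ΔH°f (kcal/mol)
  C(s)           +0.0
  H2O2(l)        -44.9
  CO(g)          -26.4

ΔH°rxn = -7.9 kcal/mol

Products: 1·(+0.0) + 2·(-26.4) = -52.8
Reactants: 1·(-44.9) + 2·(+0.0) = -44.9
ΔH°rxn = (-52.8) − (-44.9) = -7.9 kcal/mol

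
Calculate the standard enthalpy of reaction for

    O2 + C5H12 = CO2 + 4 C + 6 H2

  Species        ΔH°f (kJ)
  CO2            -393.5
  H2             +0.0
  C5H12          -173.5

Products: 1·(-393.5) + 4·(+0.0) + 6·(+0.0) = -393.5
Reactants: 1·(+0.0) + 1·(-173.5) = -173.5
ΔH°rxn = (-393.5) − (-173.5) = -220.0 kJ

ΔH°rxn = -220.0 kJ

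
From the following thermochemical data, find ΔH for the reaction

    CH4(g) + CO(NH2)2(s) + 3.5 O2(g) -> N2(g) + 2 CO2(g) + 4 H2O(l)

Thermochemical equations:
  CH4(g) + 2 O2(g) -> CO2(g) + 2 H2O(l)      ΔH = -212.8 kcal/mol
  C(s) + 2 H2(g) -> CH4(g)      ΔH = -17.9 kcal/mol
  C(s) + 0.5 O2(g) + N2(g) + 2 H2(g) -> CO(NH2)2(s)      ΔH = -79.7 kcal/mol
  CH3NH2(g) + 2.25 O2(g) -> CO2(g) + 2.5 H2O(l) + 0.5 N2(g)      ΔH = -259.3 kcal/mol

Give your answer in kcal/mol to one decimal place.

ΔH = -363.8 kcal/mol

equation 1 × 2: (2)·(-212.8) = -425.6 kcal/mol
equation 2 as written: -17.9 kcal/mol
equation 3 reversed: +79.7 kcal/mol
equation 4: not needed.
By Hess's law, ΔH = (-425.6) + (-17.9) + (+79.7) = -363.8 kcal/mol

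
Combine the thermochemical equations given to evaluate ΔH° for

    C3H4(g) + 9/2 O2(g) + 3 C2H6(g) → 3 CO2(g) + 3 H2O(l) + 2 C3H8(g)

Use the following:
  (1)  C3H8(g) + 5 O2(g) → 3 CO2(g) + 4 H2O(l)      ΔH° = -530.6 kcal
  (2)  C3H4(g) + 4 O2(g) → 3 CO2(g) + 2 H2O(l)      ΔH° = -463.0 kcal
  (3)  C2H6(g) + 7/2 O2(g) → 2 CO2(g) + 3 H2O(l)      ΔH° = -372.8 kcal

(1) reversed and × 2 (reverse to put C3H8(g) on the product side; scale by 2 for the 2 C3H8(g)): (-2)·(-530.6) = +1061.2 kcal
(2) as written (C3H4(g) already on the reactant side): -463.0 kcal
(3) × 3 (scale by 3 for the 3 C2H6(g)): (3)·(-372.8) = -1118.4 kcal
ΔH° = (-2)·(-530.6) + (1)·(-463.0) + (3)·(-372.8) = -520.2 kcal

ΔH° = -520.2 kcal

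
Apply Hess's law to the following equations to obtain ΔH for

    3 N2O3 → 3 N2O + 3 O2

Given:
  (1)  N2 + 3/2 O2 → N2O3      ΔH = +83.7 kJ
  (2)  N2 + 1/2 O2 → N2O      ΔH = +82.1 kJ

ΔH = -4.8 kJ

(1) reversed and × 3: (-3)·(+83.7) = -251.1 kJ
(2) × 3: (3)·(+82.1) = +246.3 kJ
ΔH = (-251.1) + (+246.3) = -4.8 kJ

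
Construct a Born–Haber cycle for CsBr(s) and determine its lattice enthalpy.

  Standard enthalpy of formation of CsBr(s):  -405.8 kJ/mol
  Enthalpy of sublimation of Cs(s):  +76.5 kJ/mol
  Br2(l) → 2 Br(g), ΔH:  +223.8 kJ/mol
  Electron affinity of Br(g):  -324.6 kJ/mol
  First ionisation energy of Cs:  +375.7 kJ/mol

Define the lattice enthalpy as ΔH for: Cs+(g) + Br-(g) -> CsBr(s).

U = -645.3 kJ/mol

ΔHf° = 1·ΔHsub + 1·(ΣIE) + 1/2·D(Br2) + 1·EA + U
-405.8 = 1·(+76.5) + 1·(+375.7) + 1/2·(+223.8) + 1·(-324.6) + U
U = -405.8 − (+239.5) = -645.3 kJ/mol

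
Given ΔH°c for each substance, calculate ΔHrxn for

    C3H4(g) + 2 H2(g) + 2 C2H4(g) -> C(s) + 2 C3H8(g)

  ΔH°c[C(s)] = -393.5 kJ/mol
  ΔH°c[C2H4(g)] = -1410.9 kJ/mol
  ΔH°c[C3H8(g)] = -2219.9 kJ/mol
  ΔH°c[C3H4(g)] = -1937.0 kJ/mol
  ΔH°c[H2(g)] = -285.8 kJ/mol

Using ΔH = Σ nΔHc°(reactants) − Σ nΔHc°(products):
= [1·(-1937.0) + 2·(-285.8) + 2·(-1410.9)] − [1·(-393.5) + 2·(-2219.9)]
= -497.1 kJ/mol

ΔHrxn = -497.1 kJ/mol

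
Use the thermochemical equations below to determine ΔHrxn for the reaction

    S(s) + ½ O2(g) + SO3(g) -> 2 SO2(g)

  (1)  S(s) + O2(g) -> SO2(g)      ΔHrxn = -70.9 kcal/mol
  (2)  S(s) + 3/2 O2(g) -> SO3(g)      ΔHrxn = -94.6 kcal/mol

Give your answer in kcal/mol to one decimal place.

ΔHrxn = -47.2 kcal/mol

(1) × 2: (2)·(-70.9) = -141.8 kcal/mol
(2) reversed: +94.6 kcal/mol
ΔHrxn = (2)·(-70.9) + (-1)·(-94.6) = -47.2 kcal/mol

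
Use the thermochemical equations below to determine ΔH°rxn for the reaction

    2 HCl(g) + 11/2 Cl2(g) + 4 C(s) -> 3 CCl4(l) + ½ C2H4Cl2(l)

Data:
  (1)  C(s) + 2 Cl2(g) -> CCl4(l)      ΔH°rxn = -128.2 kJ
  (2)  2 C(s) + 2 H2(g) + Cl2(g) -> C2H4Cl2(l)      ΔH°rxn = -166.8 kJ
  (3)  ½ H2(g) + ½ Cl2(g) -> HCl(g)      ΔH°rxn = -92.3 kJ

(1) × 3 (×3 to match 3 CCl4(l) in the target): (3)·(-128.2) = -384.6 kJ
(2) × 1/2 (scale by 1/2 for the 1/2 C2H4Cl2(l)): (1/2)·(-166.8) = -83.4 kJ
(3) reversed and × 2 (reverse to put HCl(g) on the reactant side; scale by 2 for the 2 HCl(g)): (-2)·(-92.3) = +184.6 kJ
Summing the manipulated equations, ΔH°rxn = (3)·(-128.2) + (1/2)·(-166.8) + (-2)·(-92.3) = -283.4 kJ

ΔH°rxn = -283.4 kJ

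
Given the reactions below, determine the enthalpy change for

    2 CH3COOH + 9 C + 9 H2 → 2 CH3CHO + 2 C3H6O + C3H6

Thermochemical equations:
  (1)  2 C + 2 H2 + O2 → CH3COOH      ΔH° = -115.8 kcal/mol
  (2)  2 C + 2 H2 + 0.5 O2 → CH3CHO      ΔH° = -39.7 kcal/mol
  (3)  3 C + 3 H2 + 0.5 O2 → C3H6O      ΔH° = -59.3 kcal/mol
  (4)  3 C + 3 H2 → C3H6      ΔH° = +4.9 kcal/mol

(1) reversed and × 2: (-2)·(-115.8) = +231.6 kcal/mol
(2) × 2: (2)·(-39.7) = -79.4 kcal/mol
(3) × 2: (2)·(-59.3) = -118.6 kcal/mol
(4) as written: +4.9 kcal/mol
ΔH° = (-2)·(-115.8) + (2)·(-39.7) + (2)·(-59.3) + (1)·(+4.9) = 38.5 kcal/mol

ΔH° = 38.5 kcal/mol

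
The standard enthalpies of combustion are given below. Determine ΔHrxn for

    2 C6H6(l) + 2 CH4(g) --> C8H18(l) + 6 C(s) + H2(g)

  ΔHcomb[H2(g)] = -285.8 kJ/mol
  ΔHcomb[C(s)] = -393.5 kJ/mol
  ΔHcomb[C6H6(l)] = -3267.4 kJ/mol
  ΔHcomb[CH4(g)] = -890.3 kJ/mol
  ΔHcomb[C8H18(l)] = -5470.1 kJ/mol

ΔHrxn = -198.5 kJ/mol

Using ΔH = Σ nΔHc°(reactants) − Σ nΔHc°(products):
= [2·(-3267.4) + 2·(-890.3)] − [1·(-5470.1) + 6·(-393.5) + 1·(-285.8)]
= -198.5 kJ/mol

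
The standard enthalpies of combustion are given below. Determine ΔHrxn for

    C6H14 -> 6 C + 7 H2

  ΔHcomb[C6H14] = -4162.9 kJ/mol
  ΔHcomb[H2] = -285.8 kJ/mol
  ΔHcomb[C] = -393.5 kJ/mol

ΔHrxn = 198.7 kJ/mol

With combustion enthalpies, reactants minus products:
= [1·(-4162.9)] − [6·(-393.5) + 7·(-285.8)]
= 198.7 kJ/mol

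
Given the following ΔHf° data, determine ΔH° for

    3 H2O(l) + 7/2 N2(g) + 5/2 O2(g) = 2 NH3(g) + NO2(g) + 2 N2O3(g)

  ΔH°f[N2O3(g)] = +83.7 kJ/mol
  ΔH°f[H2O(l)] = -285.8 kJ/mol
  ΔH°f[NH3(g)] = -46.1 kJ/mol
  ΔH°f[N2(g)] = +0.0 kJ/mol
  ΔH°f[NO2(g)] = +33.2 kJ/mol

ΔH° = 965.8 kJ/mol

ΔH°rxn = Σ nΔHf°(products) − Σ nΔHf°(reactants).
Products: 2·(-46.1) + 1·(+33.2) + 2·(+83.7) = +108.4
Reactants: 3·(-285.8) + 7/2·(+0.0) + 5/2·(+0.0) = -857.4
ΔH° = (+108.4) − (-857.4) = 965.8 kJ/mol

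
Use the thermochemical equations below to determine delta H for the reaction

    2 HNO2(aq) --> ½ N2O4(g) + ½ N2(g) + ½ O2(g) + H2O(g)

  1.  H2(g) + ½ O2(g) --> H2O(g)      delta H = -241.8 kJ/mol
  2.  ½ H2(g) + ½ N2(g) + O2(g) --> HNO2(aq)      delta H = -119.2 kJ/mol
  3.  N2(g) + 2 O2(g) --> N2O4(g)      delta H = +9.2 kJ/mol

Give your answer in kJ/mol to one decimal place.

eq. 1 as written (H2O(g) already on the product side): -241.8 kJ/mol
eq. 2 reversed and × 2 (reverse to put HNO2(aq) on the reactant side; scale by 2 for the 2 HNO2(aq)): (-2)·(-119.2) = +238.4 kJ/mol
eq. 3 × 1/2 (×1/2 to match 1/2 N2O4(g) in the target): (1/2)·(+9.2) = +4.6 kJ/mol
Summing the manipulated equations, delta H = (-241.8) + (+238.4) + (+4.6) = 1.2 kJ/mol

delta H = 1.2 kJ/mol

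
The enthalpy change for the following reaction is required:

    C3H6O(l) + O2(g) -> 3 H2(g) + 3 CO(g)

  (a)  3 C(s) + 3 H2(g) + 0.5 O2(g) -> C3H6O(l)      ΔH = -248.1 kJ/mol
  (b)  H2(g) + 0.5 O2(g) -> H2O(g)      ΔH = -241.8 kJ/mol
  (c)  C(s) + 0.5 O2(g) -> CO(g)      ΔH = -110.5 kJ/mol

(a) reversed: +248.1 kJ/mol
(b): not needed.
(c) × 3: (3)·(-110.5) = -331.5 kJ/mol
Summing the manipulated equations, ΔH = (-1)·(-248.1) + (3)·(-110.5) = -83.4 kJ/mol

ΔH = -83.4 kJ/mol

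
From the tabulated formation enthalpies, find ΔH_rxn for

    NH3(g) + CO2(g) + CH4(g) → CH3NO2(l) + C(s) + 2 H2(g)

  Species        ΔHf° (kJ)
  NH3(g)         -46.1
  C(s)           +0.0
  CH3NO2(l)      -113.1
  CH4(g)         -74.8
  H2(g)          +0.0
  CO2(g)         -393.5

ΔH°rxn = Σ nΔHf°(products) − Σ nΔHf°(reactants).
Products: 1·(-113.1) + 1·(+0.0) + 2·(+0.0) = -113.1
Reactants: 1·(-46.1) + 1·(-393.5) + 1·(-74.8) = -514.4
ΔH_rxn = (-113.1) − (-514.4) = 401.3 kJ

ΔH_rxn = 401.3 kJ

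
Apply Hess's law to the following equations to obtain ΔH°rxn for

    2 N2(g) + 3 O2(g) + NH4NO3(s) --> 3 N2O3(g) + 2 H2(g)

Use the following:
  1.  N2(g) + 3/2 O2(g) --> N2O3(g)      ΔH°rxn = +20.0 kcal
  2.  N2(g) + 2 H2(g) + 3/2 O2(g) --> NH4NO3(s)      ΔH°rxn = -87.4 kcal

ΔH°rxn = 147.4 kcal

eq. 1 × 3: (3)·(+20.0) = +60.0 kcal
eq. 2 reversed: +87.4 kcal
ΔH°rxn = (3)·(+20.0) + (-1)·(-87.4) = 147.4 kcal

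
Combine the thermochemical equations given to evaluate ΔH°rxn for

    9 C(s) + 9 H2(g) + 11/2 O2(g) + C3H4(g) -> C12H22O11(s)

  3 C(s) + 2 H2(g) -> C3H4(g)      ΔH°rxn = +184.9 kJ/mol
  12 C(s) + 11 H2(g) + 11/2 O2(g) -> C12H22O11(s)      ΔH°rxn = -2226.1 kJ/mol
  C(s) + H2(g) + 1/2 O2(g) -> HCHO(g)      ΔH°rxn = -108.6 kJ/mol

ΔH°rxn = -2411.0 kJ/mol

equation 1 reversed (C3H4(g) must end up as a reactant): -184.9 kJ/mol
equation 2 as written (C12H22O11(s) already on the product side): -2226.1 kJ/mol
equation 3: not needed (HCHO(g) appears nowhere else).
Combining the equations, ΔH°rxn = (-184.9) + (-2226.1) = -2411.0 kJ/mol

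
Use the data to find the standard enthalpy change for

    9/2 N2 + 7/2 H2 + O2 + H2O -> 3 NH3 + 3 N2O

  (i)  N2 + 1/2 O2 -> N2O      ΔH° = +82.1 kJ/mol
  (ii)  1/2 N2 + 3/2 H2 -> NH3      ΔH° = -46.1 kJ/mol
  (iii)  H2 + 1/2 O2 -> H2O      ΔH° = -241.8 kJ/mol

(i) × 3: (3)·(+82.1) = +246.3 kJ/mol
(ii) × 3: (3)·(-46.1) = -138.3 kJ/mol
(iii) reversed: +241.8 kJ/mol
Combining the equations, ΔH° = (3)·(+82.1) + (3)·(-46.1) + (-1)·(-241.8) = 349.8 kJ/mol

ΔH° = 349.8 kJ/mol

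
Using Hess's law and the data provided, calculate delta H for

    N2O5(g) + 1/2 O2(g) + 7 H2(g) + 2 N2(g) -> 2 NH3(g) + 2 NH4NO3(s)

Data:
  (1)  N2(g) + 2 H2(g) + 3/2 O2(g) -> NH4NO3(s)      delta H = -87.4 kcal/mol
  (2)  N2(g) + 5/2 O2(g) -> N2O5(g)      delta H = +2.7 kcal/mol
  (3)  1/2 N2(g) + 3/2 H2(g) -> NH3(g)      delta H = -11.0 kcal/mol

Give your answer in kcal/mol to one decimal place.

(1) × 2 (×2 to match 2 NH4NO3(s) in the target): (2)·(-87.4) = -174.8 kcal/mol
(2) reversed (reverse to put N2O5(g) on the reactant side): -2.7 kcal/mol
(3) × 2 (×2 to match 2 NH3(g) in the target): (2)·(-11.0) = -22.0 kcal/mol
delta H = (-174.8) + (-2.7) + (-22.0) = -199.5 kcal/mol

delta H = -199.5 kcal/mol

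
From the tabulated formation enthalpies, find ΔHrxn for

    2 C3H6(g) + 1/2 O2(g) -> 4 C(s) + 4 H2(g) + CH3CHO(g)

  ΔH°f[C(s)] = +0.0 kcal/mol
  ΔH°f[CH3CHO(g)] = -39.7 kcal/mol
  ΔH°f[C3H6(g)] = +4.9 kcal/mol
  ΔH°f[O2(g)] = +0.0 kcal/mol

ΔH°rxn = Σ nΔHf°(products) − Σ nΔHf°(reactants).
Products: 4·(+0.0) + 4·(+0.0) + 1·(-39.7) = -39.7
Reactants: 2·(+4.9) + 1/2·(+0.0) = +9.8
ΔHrxn = (-39.7) − (+9.8) = -49.5 kcal/mol

ΔHrxn = -49.5 kcal/mol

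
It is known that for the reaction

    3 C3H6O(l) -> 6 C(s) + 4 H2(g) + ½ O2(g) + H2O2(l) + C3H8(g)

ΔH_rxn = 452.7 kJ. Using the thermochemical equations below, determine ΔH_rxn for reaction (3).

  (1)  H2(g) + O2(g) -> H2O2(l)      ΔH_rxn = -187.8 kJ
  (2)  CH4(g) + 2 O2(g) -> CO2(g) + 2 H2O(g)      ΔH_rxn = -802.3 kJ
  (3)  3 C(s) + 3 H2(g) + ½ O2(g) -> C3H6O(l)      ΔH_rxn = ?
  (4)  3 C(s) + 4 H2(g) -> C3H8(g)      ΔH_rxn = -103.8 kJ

ΔH_rxn = -248.1 kJ

(1) as written: -187.8 kJ
(2): not needed.
(3) reversed and × 3: contributes −3·x
(4) as written: -103.8 kJ
+452.7 = (-187.8) + (-103.8) − 3·x
x = (+452.7 − (-291.6)) / (-3) = -248.1 kJ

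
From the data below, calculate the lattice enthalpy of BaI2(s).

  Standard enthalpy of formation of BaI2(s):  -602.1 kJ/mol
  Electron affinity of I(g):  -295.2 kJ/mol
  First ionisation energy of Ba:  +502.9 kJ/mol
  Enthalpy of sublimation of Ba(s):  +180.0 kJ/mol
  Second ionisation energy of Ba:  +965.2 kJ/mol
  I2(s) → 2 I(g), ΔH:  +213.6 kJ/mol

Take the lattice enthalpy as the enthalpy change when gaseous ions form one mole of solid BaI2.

U = -1873.4 kJ/mol

ΔHf° = 1·ΔHsub + 1·(ΣIE) + 1·D(I2) + 2·EA + U
-602.1 = 1·(+180.0) + 1·(+1468.1) + 1·(+213.6) + 2·(-295.2) + U
U = -602.1 − (+1271.3) = -1873.4 kJ/mol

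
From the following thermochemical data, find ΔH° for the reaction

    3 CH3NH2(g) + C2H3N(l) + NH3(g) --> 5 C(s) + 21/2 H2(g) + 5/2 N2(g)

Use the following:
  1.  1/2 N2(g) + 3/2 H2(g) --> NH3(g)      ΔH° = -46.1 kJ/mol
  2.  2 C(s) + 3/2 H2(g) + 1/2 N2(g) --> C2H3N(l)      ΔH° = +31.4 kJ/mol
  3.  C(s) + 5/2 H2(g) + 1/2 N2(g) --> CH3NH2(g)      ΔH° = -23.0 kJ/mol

ΔH° = 83.7 kJ/mol

eq. 1 reversed (reverse to put NH3(g) on the reactant side): +46.1 kJ/mol
eq. 2 reversed (C2H3N(l) must end up as a reactant): -31.4 kJ/mol
eq. 3 reversed and × 3 (reverse to put CH3NH2(g) on the reactant side; scale by 3 for the 3 CH3NH2(g)): (-3)·(-23.0) = +69.0 kJ/mol
ΔH° = (+46.1) + (-31.4) + (+69.0) = 83.7 kJ/mol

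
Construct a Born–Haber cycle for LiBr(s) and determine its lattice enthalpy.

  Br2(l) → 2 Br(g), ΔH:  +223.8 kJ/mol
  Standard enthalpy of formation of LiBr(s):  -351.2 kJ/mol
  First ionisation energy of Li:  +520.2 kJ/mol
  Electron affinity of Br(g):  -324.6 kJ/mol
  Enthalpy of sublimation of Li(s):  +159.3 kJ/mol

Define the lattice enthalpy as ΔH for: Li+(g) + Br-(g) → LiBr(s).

ΔHf° = 1·ΔHsub + 1·(ΣIE) + 1/2·D(Br2) + 1·EA + U
-351.2 = 1·(+159.3) + 1·(+520.2) + 1/2·(+223.8) + 1·(-324.6) + U
U = -351.2 − (+466.8) = -818.0 kJ/mol

U = -818.0 kJ/mol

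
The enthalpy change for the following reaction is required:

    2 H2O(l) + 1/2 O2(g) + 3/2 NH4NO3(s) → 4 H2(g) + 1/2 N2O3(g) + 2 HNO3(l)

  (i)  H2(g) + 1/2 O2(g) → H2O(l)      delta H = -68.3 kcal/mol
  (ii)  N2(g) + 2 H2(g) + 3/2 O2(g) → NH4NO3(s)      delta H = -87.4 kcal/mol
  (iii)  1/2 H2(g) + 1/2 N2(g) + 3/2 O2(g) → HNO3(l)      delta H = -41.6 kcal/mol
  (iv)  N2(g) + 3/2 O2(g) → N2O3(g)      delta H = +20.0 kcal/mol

(i) reversed and × 2: (-2)·(-68.3) = +136.6 kcal/mol
(ii) reversed and × 3/2: (-3/2)·(-87.4) = +131.1 kcal/mol
(iii) × 2: (2)·(-41.6) = -83.2 kcal/mol
(iv) × 1/2: (1/2)·(+20.0) = +10.0 kcal/mol
delta H = (+136.6) + (+131.1) + (-83.2) + (+10.0) = 194.5 kcal/mol

delta H = 194.5 kcal/mol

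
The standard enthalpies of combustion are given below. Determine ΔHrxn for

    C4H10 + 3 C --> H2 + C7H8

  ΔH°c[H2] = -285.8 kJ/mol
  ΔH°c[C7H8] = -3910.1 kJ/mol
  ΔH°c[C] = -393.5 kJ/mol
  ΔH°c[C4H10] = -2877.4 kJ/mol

ΔHrxn = 138.0 kJ/mol

With combustion enthalpies, reactants minus products:
= [1·(-2877.4) + 3·(-393.5)] − [1·(-285.8) + 1·(-3910.1)]
= 138.0 kJ/mol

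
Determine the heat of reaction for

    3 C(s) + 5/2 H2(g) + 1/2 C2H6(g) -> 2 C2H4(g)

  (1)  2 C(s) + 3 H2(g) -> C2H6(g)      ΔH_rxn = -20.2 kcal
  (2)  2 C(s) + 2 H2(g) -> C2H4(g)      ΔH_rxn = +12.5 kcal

ΔH_rxn = 35.1 kcal

(1) reversed and × 1/2 (reverse to put C2H6(g) on the reactant side; ×1/2 to match 1/2 C2H6(g) in the target): (-1/2)·(-20.2) = +10.1 kcal
(2) × 2 (scale by 2 for the 2 C2H4(g)): (2)·(+12.5) = +25.0 kcal
Since enthalpy is a state function, ΔH_rxn = (+10.1) + (+25.0) = 35.1 kcal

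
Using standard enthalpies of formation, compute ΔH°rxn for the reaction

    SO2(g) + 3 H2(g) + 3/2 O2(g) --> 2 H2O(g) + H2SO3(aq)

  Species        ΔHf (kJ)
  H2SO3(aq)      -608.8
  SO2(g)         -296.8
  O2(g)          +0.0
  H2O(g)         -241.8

ΔH°rxn = -795.6 kJ

ΔH°rxn = Σ nΔHf°(products) − Σ nΔHf°(reactants).
Products: 2·(-241.8) + 1·(-608.8) = -1092.4
Reactants: 1·(-296.8) + 3·(+0.0) + 3/2·(+0.0) = -296.8
ΔH°rxn = (-1092.4) − (-296.8) = -795.6 kJ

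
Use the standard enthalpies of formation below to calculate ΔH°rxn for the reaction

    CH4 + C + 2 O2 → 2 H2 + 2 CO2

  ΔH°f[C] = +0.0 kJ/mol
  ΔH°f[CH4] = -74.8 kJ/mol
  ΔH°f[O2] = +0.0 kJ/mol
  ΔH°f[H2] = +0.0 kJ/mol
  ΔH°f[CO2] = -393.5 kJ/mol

ΔH°rxn = -712.2 kJ/mol

Products: 2·(+0.0) + 2·(-393.5) = -787.0
Reactants: 1·(-74.8) + 1·(+0.0) + 2·(+0.0) = -74.8
ΔH°rxn = (-787.0) − (-74.8) = -712.2 kJ/mol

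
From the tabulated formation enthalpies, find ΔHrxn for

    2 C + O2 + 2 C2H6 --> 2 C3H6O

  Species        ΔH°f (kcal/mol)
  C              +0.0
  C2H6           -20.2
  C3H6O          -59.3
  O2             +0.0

Products: 2·(-59.3) = -118.6
Reactants: 2·(+0.0) + 1·(+0.0) + 2·(-20.2) = -40.4
ΔHrxn = (-118.6) − (-40.4) = -78.2 kcal/mol

ΔHrxn = -78.2 kcal/mol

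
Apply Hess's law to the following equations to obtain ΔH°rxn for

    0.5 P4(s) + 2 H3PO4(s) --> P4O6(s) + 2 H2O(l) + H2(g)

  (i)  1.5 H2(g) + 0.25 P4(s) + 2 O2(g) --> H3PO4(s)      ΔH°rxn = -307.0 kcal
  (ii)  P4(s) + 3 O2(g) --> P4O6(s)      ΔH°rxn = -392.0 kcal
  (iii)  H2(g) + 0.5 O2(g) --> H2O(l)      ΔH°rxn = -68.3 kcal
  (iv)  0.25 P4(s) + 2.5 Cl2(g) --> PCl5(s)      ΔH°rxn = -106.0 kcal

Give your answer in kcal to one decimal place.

ΔH°rxn = 85.4 kcal

(i) reversed and × 2 (H3PO4(s) must end up as a reactant; ×2 to match 2 H3PO4(s) in the target): (-2)·(-307.0) = +614.0 kcal
(ii) as written (P4O6(s) already on the product side): -392.0 kcal
(iii) × 2 (×2 to match 2 H2O(l) in the target): (2)·(-68.3) = -136.6 kcal
(iv): not needed (Cl2(g) appears nowhere else).
Summing the manipulated equations, ΔH°rxn = (+614.0) + (-392.0) + (-136.6) = 85.4 kcal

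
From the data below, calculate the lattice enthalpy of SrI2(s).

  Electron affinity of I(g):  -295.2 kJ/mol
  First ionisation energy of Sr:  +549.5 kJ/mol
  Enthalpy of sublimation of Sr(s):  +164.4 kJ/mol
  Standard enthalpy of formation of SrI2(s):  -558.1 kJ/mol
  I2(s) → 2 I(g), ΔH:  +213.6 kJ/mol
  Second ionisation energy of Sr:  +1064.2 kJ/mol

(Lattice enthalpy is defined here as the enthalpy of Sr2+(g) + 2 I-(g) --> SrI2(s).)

U = -1959.4 kJ/mol

ΔHf° = 1·ΔHsub + 1·(ΣIE) + 1·D(I2) + 2·EA + U
-558.1 = 1·(+164.4) + 1·(+1613.7) + 1·(+213.6) + 2·(-295.2) + U
U = -558.1 − (+1401.3) = -1959.4 kJ/mol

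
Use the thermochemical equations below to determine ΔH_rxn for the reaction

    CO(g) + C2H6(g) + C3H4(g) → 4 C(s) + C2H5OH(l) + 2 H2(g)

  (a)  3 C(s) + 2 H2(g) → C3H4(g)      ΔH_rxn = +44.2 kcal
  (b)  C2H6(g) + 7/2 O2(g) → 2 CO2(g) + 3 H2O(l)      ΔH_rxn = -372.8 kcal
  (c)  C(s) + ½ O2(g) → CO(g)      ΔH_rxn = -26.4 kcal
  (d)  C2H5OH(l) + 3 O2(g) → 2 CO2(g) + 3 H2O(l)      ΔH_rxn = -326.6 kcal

ΔH_rxn = -64.0 kcal

(a) reversed: -44.2 kcal
(b) as written: -372.8 kcal
(c) reversed: +26.4 kcal
(d) reversed: +326.6 kcal
Summing the manipulated equations, ΔH_rxn = (-44.2) + (-372.8) + (+26.4) + (+326.6) = -64.0 kcal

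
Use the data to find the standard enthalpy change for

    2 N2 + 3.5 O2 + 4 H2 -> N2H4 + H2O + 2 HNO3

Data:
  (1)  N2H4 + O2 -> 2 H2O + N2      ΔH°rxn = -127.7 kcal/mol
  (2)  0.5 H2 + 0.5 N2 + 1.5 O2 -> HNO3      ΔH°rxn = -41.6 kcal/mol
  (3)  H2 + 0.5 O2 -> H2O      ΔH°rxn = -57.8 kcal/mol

ΔH°rxn = -128.9 kcal/mol

(1) reversed: +127.7 kcal/mol
(2) × 2: (2)·(-41.6) = -83.2 kcal/mol
(3) × 3: (3)·(-57.8) = -173.4 kcal/mol
ΔH°rxn = (+127.7) + (-83.2) + (-173.4) = -128.9 kcal/mol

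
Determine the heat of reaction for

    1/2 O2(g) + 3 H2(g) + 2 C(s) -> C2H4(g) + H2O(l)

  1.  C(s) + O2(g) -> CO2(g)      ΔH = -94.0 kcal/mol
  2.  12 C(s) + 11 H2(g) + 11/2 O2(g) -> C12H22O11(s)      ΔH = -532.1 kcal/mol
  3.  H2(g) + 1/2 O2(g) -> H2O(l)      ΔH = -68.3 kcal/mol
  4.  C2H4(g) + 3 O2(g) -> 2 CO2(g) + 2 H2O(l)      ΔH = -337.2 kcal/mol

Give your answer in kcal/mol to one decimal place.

eq. 1 × 2: (2)·(-94.0) = -188.0 kcal/mol
eq. 2: not needed (C12H22O11(s) appears nowhere else).
eq. 3 × 3: (3)·(-68.3) = -204.9 kcal/mol
eq. 4 reversed (C2H4(g) must end up as a product): +337.2 kcal/mol
Summing the manipulated equations, ΔH = (2)·(-94.0) + (3)·(-68.3) + (-1)·(-337.2) = -55.7 kcal/mol

ΔH = -55.7 kcal/mol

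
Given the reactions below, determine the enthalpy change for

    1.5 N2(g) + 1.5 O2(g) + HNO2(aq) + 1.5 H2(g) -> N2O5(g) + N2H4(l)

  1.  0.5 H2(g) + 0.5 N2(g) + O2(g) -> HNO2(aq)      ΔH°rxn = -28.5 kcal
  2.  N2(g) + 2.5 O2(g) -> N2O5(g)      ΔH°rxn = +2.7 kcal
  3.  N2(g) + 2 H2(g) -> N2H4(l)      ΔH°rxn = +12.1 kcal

eq. 1 reversed (reverse to put HNO2(aq) on the reactant side): +28.5 kcal
eq. 2 as written (N2O5(g) already on the product side): +2.7 kcal
eq. 3 as written (N2H4(l) already on the product side): +12.1 kcal
ΔH°rxn = (-1)·(-28.5) + (1)·(+2.7) + (1)·(+12.1) = 43.3 kcal

ΔH°rxn = 43.3 kcal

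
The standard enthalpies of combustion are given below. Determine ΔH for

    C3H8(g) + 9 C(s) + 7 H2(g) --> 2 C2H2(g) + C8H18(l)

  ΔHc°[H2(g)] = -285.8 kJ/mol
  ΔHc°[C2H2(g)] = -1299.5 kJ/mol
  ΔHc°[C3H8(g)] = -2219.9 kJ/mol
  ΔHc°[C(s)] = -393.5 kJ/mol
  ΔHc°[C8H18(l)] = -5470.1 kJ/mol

With combustion enthalpies, reactants minus products:
= [1·(-2219.9) + 9·(-393.5) + 7·(-285.8)] − [2·(-1299.5) + 1·(-5470.1)]
= 307.1 kJ/mol

ΔH = 307.1 kJ/mol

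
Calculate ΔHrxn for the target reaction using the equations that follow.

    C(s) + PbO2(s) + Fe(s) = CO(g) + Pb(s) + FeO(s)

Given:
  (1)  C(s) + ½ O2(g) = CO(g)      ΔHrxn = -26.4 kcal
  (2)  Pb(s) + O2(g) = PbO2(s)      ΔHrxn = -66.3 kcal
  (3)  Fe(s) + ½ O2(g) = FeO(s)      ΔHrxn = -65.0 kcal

(1) as written (CO(g) already on the product side): -26.4 kcal
(2) reversed (PbO2(s) must end up as a reactant): +66.3 kcal
(3) as written (FeO(s) already on the product side): -65.0 kcal
By Hess's law, ΔHrxn = (1)·(-26.4) + (-1)·(-66.3) + (1)·(-65.0) = -25.1 kcal

ΔHrxn = -25.1 kcal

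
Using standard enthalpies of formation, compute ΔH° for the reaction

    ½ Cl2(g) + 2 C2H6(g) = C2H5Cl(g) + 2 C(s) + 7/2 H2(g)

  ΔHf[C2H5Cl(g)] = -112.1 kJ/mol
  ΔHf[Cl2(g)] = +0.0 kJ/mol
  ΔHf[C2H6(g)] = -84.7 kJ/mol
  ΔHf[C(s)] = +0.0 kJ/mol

ΔH° = 57.3 kJ/mol

Products: 1·(-112.1) + 2·(+0.0) + 7/2·(+0.0) = -112.1
Reactants: 1/2·(+0.0) + 2·(-84.7) = -169.4
ΔH° = (-112.1) − (-169.4) = 57.3 kJ/mol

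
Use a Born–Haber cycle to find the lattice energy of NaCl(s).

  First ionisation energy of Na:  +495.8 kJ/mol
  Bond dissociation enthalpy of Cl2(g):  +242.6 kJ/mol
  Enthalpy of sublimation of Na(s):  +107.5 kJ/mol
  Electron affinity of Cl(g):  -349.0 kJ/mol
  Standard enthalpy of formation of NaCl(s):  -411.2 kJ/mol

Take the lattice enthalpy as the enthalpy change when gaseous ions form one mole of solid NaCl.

U = -786.8 kJ/mol

ΔHf° = 1·ΔHsub + 1·(ΣIE) + 1/2·D(Cl2) + 1·EA + U
-411.2 = 1·(+107.5) + 1·(+495.8) + 1/2·(+242.6) + 1·(-349.0) + U
U = -411.2 − (+375.6) = -786.8 kJ/mol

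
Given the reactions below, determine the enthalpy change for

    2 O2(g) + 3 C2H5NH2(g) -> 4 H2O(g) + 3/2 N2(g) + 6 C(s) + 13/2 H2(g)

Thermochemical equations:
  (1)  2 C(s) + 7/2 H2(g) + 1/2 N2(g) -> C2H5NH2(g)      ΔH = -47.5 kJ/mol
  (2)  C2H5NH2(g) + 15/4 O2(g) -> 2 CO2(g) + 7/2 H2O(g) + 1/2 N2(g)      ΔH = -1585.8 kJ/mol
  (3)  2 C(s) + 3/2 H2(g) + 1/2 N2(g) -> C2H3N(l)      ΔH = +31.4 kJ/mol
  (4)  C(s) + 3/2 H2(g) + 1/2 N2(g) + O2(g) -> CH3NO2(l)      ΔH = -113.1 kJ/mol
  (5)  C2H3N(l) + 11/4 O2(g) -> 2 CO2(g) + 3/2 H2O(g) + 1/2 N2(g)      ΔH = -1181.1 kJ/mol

ΔH = -824.7 kJ/mol

(1) reversed: +47.5 kJ/mol
(2) × 2: (2)·(-1585.8) = -3171.6 kJ/mol
(3) reversed and × 2: (-2)·(+31.4) = -62.8 kJ/mol
(4): not needed (CH3NO2(l) appears nowhere else).
(5) reversed and × 2: (-2)·(-1181.1) = +2362.2 kJ/mol
Summing the manipulated equations, ΔH = (-1)·(-47.5) + (2)·(-1585.8) + (-2)·(+31.4) + (-2)·(-1181.1) = -824.7 kJ/mol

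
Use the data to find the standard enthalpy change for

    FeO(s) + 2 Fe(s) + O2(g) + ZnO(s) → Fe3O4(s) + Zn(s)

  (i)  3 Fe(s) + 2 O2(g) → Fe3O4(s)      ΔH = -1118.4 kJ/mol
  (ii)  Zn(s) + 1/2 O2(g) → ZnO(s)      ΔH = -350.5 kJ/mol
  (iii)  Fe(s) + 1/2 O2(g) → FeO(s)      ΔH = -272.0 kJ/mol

(i) as written: -1118.4 kJ/mol
(ii) reversed: +350.5 kJ/mol
(iii) reversed: +272.0 kJ/mol
Summing the manipulated equations, ΔH = (-1118.4) + (+350.5) + (+272.0) = -495.9 kJ/mol

ΔH = -495.9 kJ/mol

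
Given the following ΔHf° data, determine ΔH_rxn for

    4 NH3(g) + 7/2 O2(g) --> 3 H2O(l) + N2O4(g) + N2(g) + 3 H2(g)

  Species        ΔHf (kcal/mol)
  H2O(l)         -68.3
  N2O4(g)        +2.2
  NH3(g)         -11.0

ΔH_rxn = -158.7 kcal/mol

Products: 3·(-68.3) + 1·(+2.2) + 1·(+0.0) + 3·(+0.0) = -202.7
Reactants: 4·(-11.0) + 7/2·(+0.0) = -44.0
ΔH_rxn = (-202.7) − (-44.0) = -158.7 kcal/mol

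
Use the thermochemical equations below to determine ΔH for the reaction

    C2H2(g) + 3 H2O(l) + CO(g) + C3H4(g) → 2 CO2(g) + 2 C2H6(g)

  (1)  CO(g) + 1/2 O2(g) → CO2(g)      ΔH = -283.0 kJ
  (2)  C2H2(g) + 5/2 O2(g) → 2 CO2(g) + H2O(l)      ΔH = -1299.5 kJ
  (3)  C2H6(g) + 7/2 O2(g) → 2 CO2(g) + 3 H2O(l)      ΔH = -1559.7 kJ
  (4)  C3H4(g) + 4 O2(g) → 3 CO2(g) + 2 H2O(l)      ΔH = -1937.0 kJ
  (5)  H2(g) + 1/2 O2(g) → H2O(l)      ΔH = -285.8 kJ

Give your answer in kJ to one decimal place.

(1) as written: -283.0 kJ
(2) as written: -1299.5 kJ
(3) reversed and × 2: (-2)·(-1559.7) = +3119.4 kJ
(4) as written: -1937.0 kJ
(5): not needed.
ΔH = (1)·(-283.0) + (1)·(-1299.5) + (-2)·(-1559.7) + (1)·(-1937.0) = -400.1 kJ

ΔH = -400.1 kJ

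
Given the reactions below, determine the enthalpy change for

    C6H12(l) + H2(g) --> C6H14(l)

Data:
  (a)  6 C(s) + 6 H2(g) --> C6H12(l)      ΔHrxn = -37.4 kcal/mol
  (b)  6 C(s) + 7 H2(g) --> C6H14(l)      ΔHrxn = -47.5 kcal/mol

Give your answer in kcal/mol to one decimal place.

(a) reversed (reverse to put C6H12(l) on the reactant side): +37.4 kcal/mol
(b) as written (C6H14(l) already on the product side): -47.5 kcal/mol
ΔHrxn = (+37.4) + (-47.5) = -10.1 kcal/mol

ΔHrxn = -10.1 kcal/mol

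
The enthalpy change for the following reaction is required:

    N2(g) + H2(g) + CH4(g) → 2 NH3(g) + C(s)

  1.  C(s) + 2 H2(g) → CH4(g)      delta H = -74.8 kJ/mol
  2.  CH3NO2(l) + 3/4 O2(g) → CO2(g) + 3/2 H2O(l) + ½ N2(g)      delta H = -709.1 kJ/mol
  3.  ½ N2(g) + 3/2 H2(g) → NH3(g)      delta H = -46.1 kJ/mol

eq. 1 reversed: +74.8 kJ/mol
eq. 2: not needed.
eq. 3 × 2: (2)·(-46.1) = -92.2 kJ/mol
delta H = (-1)·(-74.8) + (2)·(-46.1) = -17.4 kJ/mol

delta H = -17.4 kJ/mol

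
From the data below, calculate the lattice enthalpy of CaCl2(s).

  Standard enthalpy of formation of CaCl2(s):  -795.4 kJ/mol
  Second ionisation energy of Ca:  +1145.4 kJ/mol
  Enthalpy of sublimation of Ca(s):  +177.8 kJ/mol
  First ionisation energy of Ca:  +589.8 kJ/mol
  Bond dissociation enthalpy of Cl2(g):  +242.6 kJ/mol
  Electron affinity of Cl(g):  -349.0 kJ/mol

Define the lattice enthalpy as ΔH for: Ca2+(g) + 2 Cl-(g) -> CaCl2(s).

U = -2253.0 kJ/mol

ΔHf° = 1·ΔHsub + 1·(ΣIE) + 1·D(Cl2) + 2·EA + U
-795.4 = 1·(+177.8) + 1·(+1735.2) + 1·(+242.6) + 2·(-349.0) + U
U = -795.4 − (+1457.6) = -2253.0 kJ/mol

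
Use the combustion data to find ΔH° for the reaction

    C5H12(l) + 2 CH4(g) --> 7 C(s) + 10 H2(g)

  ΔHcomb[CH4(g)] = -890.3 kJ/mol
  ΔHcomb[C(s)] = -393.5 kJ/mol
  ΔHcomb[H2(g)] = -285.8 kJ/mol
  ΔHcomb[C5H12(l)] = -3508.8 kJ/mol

ΔH° = 323.1 kJ/mol

Using ΔH = Σ nΔHc°(reactants) − Σ nΔHc°(products):
= [1·(-3508.8) + 2·(-890.3)] − [7·(-393.5) + 10·(-285.8)]
= 323.1 kJ/mol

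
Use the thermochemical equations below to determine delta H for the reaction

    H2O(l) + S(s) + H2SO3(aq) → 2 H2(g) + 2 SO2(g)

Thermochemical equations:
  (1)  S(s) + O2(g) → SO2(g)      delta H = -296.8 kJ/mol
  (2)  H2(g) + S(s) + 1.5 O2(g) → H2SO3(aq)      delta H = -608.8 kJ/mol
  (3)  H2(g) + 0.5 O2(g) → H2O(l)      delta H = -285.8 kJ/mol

(1) × 2: (2)·(-296.8) = -593.6 kJ/mol
(2) reversed: +608.8 kJ/mol
(3) reversed: +285.8 kJ/mol
Since enthalpy is a state function, delta H = (2)·(-296.8) + (-1)·(-608.8) + (-1)·(-285.8) = 301.0 kJ/mol

delta H = 301.0 kJ/mol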